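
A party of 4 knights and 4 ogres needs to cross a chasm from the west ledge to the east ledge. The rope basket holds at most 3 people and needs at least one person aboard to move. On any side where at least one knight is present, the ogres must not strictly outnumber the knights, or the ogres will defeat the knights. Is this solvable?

1. 2 ogres → the east ledge.  (the west ledge: 4K 2O; the east ledge: 0K 2O)
2. 1 ogre ← the west ledge.  (the west ledge: 4K 3O; the east ledge: 0K 1O)
3. 3 ogres → the east ledge.  (the west ledge: 4K 0O; the east ledge: 0K 4O)
4. 1 ogre ← the west ledge.  (the west ledge: 4K 1O; the east ledge: 0K 3O)
5. 3 knights → the east ledge.  (the west ledge: 1K 1O; the east ledge: 3K 3O)
6. 1 knight and 1 ogre ← the west ledge.  (the west ledge: 2K 2O; the east ledge: 2K 2O)
7. 2 knights → the east ledge.  (the west ledge: 0K 2O; the east ledge: 4K 2O)
8. 1 ogre ← the west ledge.  (the west ledge: 0K 3O; the east ledge: 4K 1O)
9. 3 ogres → the east ledge.  (the west ledge: 0K 0O; the east ledge: 4K 4O)

Yes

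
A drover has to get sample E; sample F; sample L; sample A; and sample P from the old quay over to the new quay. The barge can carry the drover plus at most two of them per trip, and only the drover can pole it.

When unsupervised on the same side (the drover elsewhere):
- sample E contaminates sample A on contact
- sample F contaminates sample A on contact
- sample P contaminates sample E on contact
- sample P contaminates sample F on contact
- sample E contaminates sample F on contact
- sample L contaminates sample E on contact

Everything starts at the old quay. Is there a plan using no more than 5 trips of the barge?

No

Counting alone: the drover can take at most 2 across per trip to the new quay, so moving all 5 needs at least 3 loaded trips out, with a return between consecutive ones — at least 5 crossings.
The safety rule pushes this higher. Following every safe sequence of crossings, the most of the 5 that can be at the new quay as the barge arrives there on crossing 5 is 4 — never all 5.
So the move cannot be finished within 5 crossings. (The shortest complete plan takes 7:)
1. Drover goes to the new quay with sample E and sample F.
2. Drover goes back to the old quay with sample E.
3. Drover goes to the new quay with sample E and sample L.
4. Drover goes back to the old quay with sample E.
5. Drover goes to the new quay with sample A and sample P.
6. Drover goes back to the old quay with sample F.
7. Drover goes to the new quay with sample E and sample F.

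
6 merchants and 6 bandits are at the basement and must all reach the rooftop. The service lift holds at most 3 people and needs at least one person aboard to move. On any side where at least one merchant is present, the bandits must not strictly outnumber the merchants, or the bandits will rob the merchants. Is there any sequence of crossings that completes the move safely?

No

Following every safe sequence of crossings from the start, the most of the 12 that can be at the rooftop as the service lift arrives there on crossings 1, 3, 5 is 3, 5, 6 respectively; the best ever achieved is 6 of 12.
From crossing 7 on, no configuration arises that was not already reachable earlier: only 17 distinct safe configurations (who is on which side, and where the service lift is) can ever be reached, none of them has everyone across, and every continuation just revisits them. They are: 0 merchants + 0 bandits across (service lift back at the start); 0 merchants + 1 bandit across (service lift there); 0 merchants + 1 bandit across (service lift back at the start); 0 merchants + 2 bandits across (service lift there); 0 merchants + 2 bandits across (service lift back at the start); 0 merchants + 3 bandits across (service lift there); 0 merchants + 3 bandits across (service lift back at the start); 0 merchants + 4 bandits across (service lift there); 0 merchants + 4 bandits across (service lift back at the start); 0 merchants + 5 bandits across (service lift there); 0 merchants + 5 bandits across (service lift back at the start); 0 merchants + 6 bandits across (service lift there); 1 merchant + 1 bandit across (service lift there); 1 merchant + 1 bandit across (service lift back at the start); 2 merchants + 2 bandits across (service lift there); 2 merchants + 2 bandits across (service lift back at the start); 3 merchants + 3 bandits across (service lift there). So no valid plan exists.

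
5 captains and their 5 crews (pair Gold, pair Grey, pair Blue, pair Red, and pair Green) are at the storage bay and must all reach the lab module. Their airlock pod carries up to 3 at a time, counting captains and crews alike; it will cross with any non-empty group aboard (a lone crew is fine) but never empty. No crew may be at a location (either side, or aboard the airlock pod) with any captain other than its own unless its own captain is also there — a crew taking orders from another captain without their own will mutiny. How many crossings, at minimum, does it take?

Counting alone: each trip to the lab module takes at most 3 across and each return brings at least 1 back, so after t trips out (and t−1 returns) at most 3t − (t−1) of the 10 are across; that first reaches 10 at t = 5, so at least 9 crossings are needed.
The safety rule pushes this higher. Following every safe sequence of crossings, the most of the 10 that can be at the lab module as the airlock pod arrives there on crossing 9 is 9 — never all 10.
So no plan with fewer than 11 crossings exists, and this one achieves 11:
1. captain Gold and crew Gold cross → the lab module.
2. captain Gold crosses ← the storage bay.
3. crew Blue, crew Grey, and crew Red cross → the lab module.
4. crew Gold crosses ← the storage bay.
5. captain Blue, captain Grey, and captain Red cross → the lab module.
6. captain Grey and crew Grey cross ← the storage bay.
7. captain Gold, captain Green, and captain Grey cross → the lab module.
8. crew Blue crosses ← the storage bay.
9. crew Gold and crew Grey cross → the lab module.
10. crew Gold crosses ← the storage bay.
11. crew Blue, crew Gold, and crew Green cross → the lab module.

11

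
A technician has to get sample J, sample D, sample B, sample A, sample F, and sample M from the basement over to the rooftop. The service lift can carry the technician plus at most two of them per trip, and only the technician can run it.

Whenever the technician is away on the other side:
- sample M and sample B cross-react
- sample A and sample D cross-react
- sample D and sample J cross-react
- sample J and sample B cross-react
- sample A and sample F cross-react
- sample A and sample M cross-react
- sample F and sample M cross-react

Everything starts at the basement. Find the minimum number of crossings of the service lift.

impossible

Whatever the first load, the items left behind include a forbidden pair without the technician. No opening move is safe, so no plan exists.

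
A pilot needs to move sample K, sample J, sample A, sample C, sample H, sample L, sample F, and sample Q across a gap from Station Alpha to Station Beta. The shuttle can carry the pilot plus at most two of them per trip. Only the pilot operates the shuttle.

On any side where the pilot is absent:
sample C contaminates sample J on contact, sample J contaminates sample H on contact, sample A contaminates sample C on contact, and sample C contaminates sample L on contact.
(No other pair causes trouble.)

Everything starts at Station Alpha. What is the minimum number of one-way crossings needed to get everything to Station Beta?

9

Counting alone: the pilot can take at most 2 across per trip to Station Beta, so moving all 8 needs at least 4 loaded trips out, with a return between consecutive ones — at least 7 crossings.
The safety rule pushes this higher. Following every safe sequence of crossings, the most of the 8 that can be at Station Beta as the shuttle arrives there on crossing 7 is 7 — never all 8.
So no plan with fewer than 9 crossings exists, and this one achieves 9:
1. Pilot goes to Station Beta with sample C and sample J.  [Station Alpha: sample A, sample F, sample H, sample K, sample L, sample Q | Station Beta: sample C, sample J]
2. Pilot goes back to Station Alpha with sample J.  [Station Alpha: sample A, sample F, sample H, sample J, sample K, sample L, sample Q | Station Beta: sample C]
3. Pilot goes to Station Beta with sample J and sample K.  [Station Alpha: sample A, sample F, sample H, sample L, sample Q | Station Beta: sample C, sample J, sample K]
4. Pilot goes back to Station Alpha with sample C.  [Station Alpha: sample A, sample C, sample F, sample H, sample L, sample Q | Station Beta: sample J, sample K]
5. Pilot goes to Station Beta with sample A and sample L.  [Station Alpha: sample C, sample F, sample H, sample Q | Station Beta: sample A, sample J, sample K, sample L]
6. Pilot goes back to Station Alpha alone.  [Station Alpha: sample C, sample F, sample H, sample Q | Station Beta: sample A, sample J, sample K, sample L]
7. Pilot goes to Station Beta with sample F and sample Q.  [Station Alpha: sample C, sample H | Station Beta: sample A, sample F, sample J, sample K, sample L, sample Q]
8. Pilot goes back to Station Alpha alone.  [Station Alpha: sample C, sample H | Station Beta: sample A, sample F, sample J, sample K, sample L, sample Q]
9. Pilot goes to Station Beta with sample C and sample H.  [Station Alpha: — | Station Beta: sample A, sample C, sample F, sample H, sample J, sample K, sample L, sample Q]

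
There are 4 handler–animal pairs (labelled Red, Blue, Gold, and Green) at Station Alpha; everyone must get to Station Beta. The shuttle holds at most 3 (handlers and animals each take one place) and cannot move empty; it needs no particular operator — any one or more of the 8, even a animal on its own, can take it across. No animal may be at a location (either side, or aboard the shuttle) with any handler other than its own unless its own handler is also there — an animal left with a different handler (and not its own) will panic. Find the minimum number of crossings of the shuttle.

9

Counting alone: each trip to Station Beta takes at most 3 across and each return brings at least 1 back, so after t trips out (and t−1 returns) at most 3t − (t−1) of the 8 are across; that first reaches 8 at t = 4, so at least 7 crossings are needed.
The safety rule pushes this higher. Following every safe sequence of crossings, the most of the 8 that can be at Station Beta as the shuttle arrives there on crossing 7 is 7 — never all 8.
So no plan with fewer than 9 crossings exists, and this one achieves 9:
1. animal Red and handler Red cross → Station Beta.
2. handler Red crosses ← Station Alpha.
3. animal Blue, handler Blue, and handler Red cross → Station Beta.
4. animal Red and handler Red cross ← Station Alpha.
5. handler Gold, handler Green, and handler Red cross → Station Beta.
6. animal Blue crosses ← Station Alpha.
7. animal Blue and animal Red cross → Station Beta.
8. animal Red crosses ← Station Alpha.
9. animal Gold, animal Green, and animal Red cross → Station Beta.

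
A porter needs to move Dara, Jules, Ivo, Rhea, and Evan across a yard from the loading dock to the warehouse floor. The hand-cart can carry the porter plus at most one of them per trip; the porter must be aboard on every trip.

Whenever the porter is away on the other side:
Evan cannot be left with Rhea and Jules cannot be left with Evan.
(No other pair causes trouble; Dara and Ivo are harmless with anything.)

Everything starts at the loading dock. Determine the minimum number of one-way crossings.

Counting alone: the porter can take at most 1 across per trip to the warehouse floor, so moving all 5 needs at least 5 loaded trips out, with a return between consecutive ones — at least 9 crossings.
The safety rule pushes this higher. Following every safe sequence of crossings, the most of the 5 that can be at the warehouse floor as the hand-cart arrives there on crossing 9 is 4 — never all 5.
So no plan with fewer than 11 crossings exists, and this one achieves 11:
1. Porter goes to the warehouse floor with Evan.  [the loading dock: Dara, Ivo, Jules, Rhea | the warehouse floor: Evan]
2. Porter goes back to the loading dock alone.  [the loading dock: Dara, Ivo, Jules, Rhea | the warehouse floor: Evan]
3. Porter goes to the warehouse floor with Dara.  [the loading dock: Ivo, Jules, Rhea | the warehouse floor: Dara, Evan]
4. Porter goes back to the loading dock alone.  [the loading dock: Ivo, Jules, Rhea | the warehouse floor: Dara, Evan]
5. Porter goes to the warehouse floor with Jules.  [the loading dock: Ivo, Rhea | the warehouse floor: Dara, Evan, Jules]
6. Porter goes back to the loading dock with Evan.  [the loading dock: Evan, Ivo, Rhea | the warehouse floor: Dara, Jules]
7. Porter goes to the warehouse floor with Rhea.  [the loading dock: Evan, Ivo | the warehouse floor: Dara, Jules, Rhea]
8. Porter goes back to the loading dock alone.  [the loading dock: Evan, Ivo | the warehouse floor: Dara, Jules, Rhea]
9. Porter goes to the warehouse floor with Ivo.  [the loading dock: Evan | the warehouse floor: Dara, Ivo, Jules, Rhea]
10. Porter goes back to the loading dock alone.  [the loading dock: Evan | the warehouse floor: Dara, Ivo, Jules, Rhea]
11. Porter goes to the warehouse floor with Evan.  [the loading dock: — | the warehouse floor: Dara, Evan, Ivo, Jules, Rhea]

11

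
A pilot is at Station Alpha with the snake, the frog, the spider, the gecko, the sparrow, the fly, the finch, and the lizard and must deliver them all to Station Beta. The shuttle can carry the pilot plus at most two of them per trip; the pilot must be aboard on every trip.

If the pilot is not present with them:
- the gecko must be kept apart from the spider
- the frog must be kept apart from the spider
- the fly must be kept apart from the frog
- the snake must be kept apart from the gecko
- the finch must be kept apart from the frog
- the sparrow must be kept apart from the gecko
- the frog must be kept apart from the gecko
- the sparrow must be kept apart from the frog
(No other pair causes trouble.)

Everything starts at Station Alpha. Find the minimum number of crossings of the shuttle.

13

Counting alone: the pilot can take at most 2 across per trip to Station Beta, so moving all 8 needs at least 4 loaded trips out, with a return between consecutive ones — at least 7 crossings.
The safety rule pushes this higher. Following every safe sequence of crossings, the most of the 8 that can be at Station Beta as the shuttle arrives there on crossings 7, 9, 11 is 5, 6, 7 respectively — never all 8.
So no plan with fewer than 13 crossings exists, and this one achieves 13:
1. Pilot goes to Station Beta with the frog and the gecko.  [Station Alpha: the finch, the fly, the lizard, the snake, the sparrow, the spider | Station Beta: the frog, the gecko]
2. Pilot goes back to Station Alpha with the frog.  [Station Alpha: the finch, the fly, the frog, the lizard, the snake, the sparrow, the spider | Station Beta: the gecko]
3. Pilot goes to Station Beta with the frog and the snake.  [Station Alpha: the finch, the fly, the lizard, the sparrow, the spider | Station Beta: the frog, the gecko, the snake]
4. Pilot goes back to Station Alpha with the gecko.  [Station Alpha: the finch, the fly, the gecko, the lizard, the sparrow, the spider | Station Beta: the frog, the snake]
5. Pilot goes to Station Beta with the sparrow and the spider.  [Station Alpha: the finch, the fly, the gecko, the lizard | Station Beta: the frog, the snake, the sparrow, the spider]
6. Pilot goes back to Station Alpha with the frog.  [Station Alpha: the finch, the fly, the frog, the gecko, the lizard | Station Beta: the snake, the sparrow, the spider]
7. Pilot goes to Station Beta with the fly and the frog.  [Station Alpha: the finch, the gecko, the lizard | Station Beta: the fly, the frog, the snake, the sparrow, the spider]
8. Pilot goes back to Station Alpha with the frog.  [Station Alpha: the finch, the frog, the gecko, the lizard | Station Beta: the fly, the snake, the sparrow, the spider]
9. Pilot goes to Station Beta with the finch and the frog.  [Station Alpha: the gecko, the lizard | Station Beta: the finch, the fly, the frog, the snake, the sparrow, the spider]
10. Pilot goes back to Station Alpha with the frog.  [Station Alpha: the frog, the gecko, the lizard | Station Beta: the finch, the fly, the snake, the sparrow, the spider]
11. Pilot goes to Station Beta with the frog and the lizard.  [Station Alpha: the gecko | Station Beta: the finch, the fly, the frog, the lizard, the snake, the sparrow, the spider]
12. Pilot goes back to Station Alpha with the frog.  [Station Alpha: the frog, the gecko | Station Beta: the finch, the fly, the lizard, the snake, the sparrow, the spider]
13. Pilot goes to Station Beta with the frog and the gecko.  [Station Alpha: — | Station Beta: the finch, the fly, the frog, the gecko, the lizard, the snake, the sparrow, the spider]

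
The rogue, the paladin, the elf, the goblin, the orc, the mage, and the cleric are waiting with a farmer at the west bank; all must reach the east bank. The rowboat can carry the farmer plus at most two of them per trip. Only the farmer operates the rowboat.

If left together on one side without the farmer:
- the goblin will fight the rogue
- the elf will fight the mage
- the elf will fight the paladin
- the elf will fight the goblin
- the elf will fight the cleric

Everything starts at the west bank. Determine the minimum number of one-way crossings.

9

Counting alone: the farmer can take at most 2 across per trip to the east bank, so moving all 7 needs at least 4 loaded trips out, with a return between consecutive ones — at least 7 crossings.
The safety rule pushes this higher. Following every safe sequence of crossings, the most of the 7 that can be at the east bank as the rowboat arrives there on crossing 7 is 6 — never all 7.
So no plan with fewer than 9 crossings exists, and this one achieves 9:
1. Farmer goes to the east bank with the elf and the rogue.  [the west bank: the cleric, the goblin, the mage, the orc, the paladin | the east bank: the elf, the rogue]
2. Farmer goes back to the west bank alone.  [the west bank: the cleric, the goblin, the mage, the orc, the paladin | the east bank: the elf, the rogue]
3. Farmer goes to the east bank with the orc.  [the west bank: the cleric, the goblin, the mage, the paladin | the east bank: the elf, the orc, the rogue]
4. Farmer goes back to the west bank alone.  [the west bank: the cleric, the goblin, the mage, the paladin | the east bank: the elf, the orc, the rogue]
5. Farmer goes to the east bank with the goblin and the paladin.  [the west bank: the cleric, the mage | the east bank: the elf, the goblin, the orc, the paladin, the rogue]
6. Farmer goes back to the west bank with the elf and the rogue.  [the west bank: the cleric, the elf, the mage, the rogue | the east bank: the goblin, the orc, the paladin]
7. Farmer goes to the east bank with the cleric and the mage.  [the west bank: the elf, the rogue | the east bank: the cleric, the goblin, the mage, the orc, the paladin]
8. Farmer goes back to the west bank alone.  [the west bank: the elf, the rogue | the east bank: the cleric, the goblin, the mage, the orc, the paladin]
9. Farmer goes to the east bank with the elf and the rogue.  [the west bank: — | the east bank: the cleric, the elf, the goblin, the mage, the orc, the paladin, the rogue]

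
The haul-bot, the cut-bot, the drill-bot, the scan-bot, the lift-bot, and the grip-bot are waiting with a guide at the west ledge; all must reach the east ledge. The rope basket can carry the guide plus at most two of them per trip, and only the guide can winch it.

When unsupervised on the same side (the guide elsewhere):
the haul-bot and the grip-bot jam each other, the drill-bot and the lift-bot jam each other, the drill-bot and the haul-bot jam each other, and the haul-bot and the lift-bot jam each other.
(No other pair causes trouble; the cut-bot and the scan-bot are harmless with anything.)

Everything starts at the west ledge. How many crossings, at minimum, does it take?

Counting alone: the guide can take at most 2 across per trip to the east ledge, so moving all 6 needs at least 3 loaded trips out, with a return between consecutive ones — at least 5 crossings.
The safety rule pushes this higher. Following every safe sequence of crossings, the most of the 6 that can be at the east ledge as the rope basket arrives there on crossings 5, 7 is 4, 5 respectively — never all 6.
So no plan with fewer than 9 crossings exists, and this one achieves 9:
1. Guide goes to the east ledge with the drill-bot and the haul-bot.  [the west ledge: the cut-bot, the grip-bot, the lift-bot, the scan-bot | the east ledge: the drill-bot, the haul-bot]
2. Guide goes back to the west ledge with the haul-bot.  [the west ledge: the cut-bot, the grip-bot, the haul-bot, the lift-bot, the scan-bot | the east ledge: the drill-bot]
3. Guide goes to the east ledge with the cut-bot and the haul-bot.  [the west ledge: the grip-bot, the lift-bot, the scan-bot | the east ledge: the cut-bot, the drill-bot, the haul-bot]
4. Guide goes back to the west ledge with the haul-bot.  [the west ledge: the grip-bot, the haul-bot, the lift-bot, the scan-bot | the east ledge: the cut-bot, the drill-bot]
5. Guide goes to the east ledge with the haul-bot and the scan-bot.  [the west ledge: the grip-bot, the lift-bot | the east ledge: the cut-bot, the drill-bot, the haul-bot, the scan-bot]
6. Guide goes back to the west ledge with the haul-bot.  [the west ledge: the grip-bot, the haul-bot, the lift-bot | the east ledge: the cut-bot, the drill-bot, the scan-bot]
7. Guide goes to the east ledge with the grip-bot and the haul-bot.  [the west ledge: the lift-bot | the east ledge: the cut-bot, the drill-bot, the grip-bot, the haul-bot, the scan-bot]
8. Guide goes back to the west ledge with the haul-bot.  [the west ledge: the haul-bot, the lift-bot | the east ledge: the cut-bot, the drill-bot, the grip-bot, the scan-bot]
9. Guide goes to the east ledge with the haul-bot and the lift-bot.  [the west ledge: — | the east ledge: the cut-bot, the drill-bot, the grip-bot, the haul-bot, the lift-bot, the scan-bot]

9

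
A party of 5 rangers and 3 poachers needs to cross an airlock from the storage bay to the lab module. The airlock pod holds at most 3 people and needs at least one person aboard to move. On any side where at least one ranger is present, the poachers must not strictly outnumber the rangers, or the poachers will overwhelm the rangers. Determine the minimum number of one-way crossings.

Counting alone: each trip to the lab module takes at most 3 across and each return brings at least 1 back, so after t trips out (and t−1 returns) at most 3t − (t−1) of the 8 are across; that first reaches 8 at t = 4, so at least 7 crossings are needed.
The plan below uses exactly 7 crossings, so it is optimal:
1. 2 poachers → the lab module.  (the storage bay: 5R 1P; the lab module: 0R 2P)
2. 1 poacher ← the storage bay.  (the storage bay: 5R 2P; the lab module: 0R 1P)
3. 2 rangers and 1 poacher → the lab module.  (the storage bay: 3R 1P; the lab module: 2R 2P)
4. 1 poacher ← the storage bay.  (the storage bay: 3R 2P; the lab module: 2R 1P)
5. 1 ranger and 2 poachers → the lab module.  (the storage bay: 2R 0P; the lab module: 3R 3P)
6. 1 poacher ← the storage bay.  (the storage bay: 2R 1P; the lab module: 3R 2P)
7. 2 rangers and 1 poacher → the lab module.  (the storage bay: 0R 0P; the lab module: 5R 3P)

7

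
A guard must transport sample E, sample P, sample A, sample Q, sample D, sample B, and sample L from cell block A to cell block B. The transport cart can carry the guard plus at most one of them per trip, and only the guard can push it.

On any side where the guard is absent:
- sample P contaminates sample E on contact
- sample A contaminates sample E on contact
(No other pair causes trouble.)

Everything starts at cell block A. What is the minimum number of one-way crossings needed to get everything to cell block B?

Counting alone: the guard can take at most 1 across per trip to cell block B, so moving all 7 needs at least 7 loaded trips out, with a return between consecutive ones — at least 13 crossings.
The safety rule pushes this higher. Following every safe sequence of crossings, the most of the 7 that can be at cell block B as the transport cart arrives there on crossing 13 is 6 — never all 7.
So no plan with fewer than 15 crossings exists, and this one achieves 15:
1. Guard goes to cell block B with sample E.  [cell block A: sample A, sample B, sample D, sample L, sample P, sample Q | cell block B: sample E]
2. Guard goes back to cell block A alone.  [cell block A: sample A, sample B, sample D, sample L, sample P, sample Q | cell block B: sample E]
3. Guard goes to cell block B with sample P.  [cell block A: sample A, sample B, sample D, sample L, sample Q | cell block B: sample E, sample P]
4. Guard goes back to cell block A with sample E.  [cell block A: sample A, sample B, sample D, sample E, sample L, sample Q | cell block B: sample P]
5. Guard goes to cell block B with sample A.  [cell block A: sample B, sample D, sample E, sample L, sample Q | cell block B: sample A, sample P]
6. Guard goes back to cell block A alone.  [cell block A: sample B, sample D, sample E, sample L, sample Q | cell block B: sample A, sample P]
7. Guard goes to cell block B with sample Q.  [cell block A: sample B, sample D, sample E, sample L | cell block B: sample A, sample P, sample Q]
8. Guard goes back to cell block A alone.  [cell block A: sample B, sample D, sample E, sample L | cell block B: sample A, sample P, sample Q]
9. Guard goes to cell block B with sample D.  [cell block A: sample B, sample E, sample L | cell block B: sample A, sample D, sample P, sample Q]
10. Guard goes back to cell block A alone.  [cell block A: sample B, sample E, sample L | cell block B: sample A, sample D, sample P, sample Q]
11. Guard goes to cell block B with sample B.  [cell block A: sample E, sample L | cell block B: sample A, sample B, sample D, sample P, sample Q]
12. Guard goes back to cell block A alone.  [cell block A: sample E, sample L | cell block B: sample A, sample B, sample D, sample P, sample Q]
13. Guard goes to cell block B with sample L.  [cell block A: sample E | cell block B: sample A, sample B, sample D, sample L, sample P, sample Q]
14. Guard goes back to cell block A alone.  [cell block A: sample E | cell block B: sample A, sample B, sample D, sample L, sample P, sample Q]
15. Guard goes to cell block B with sample E.  [cell block A: — | cell block B: sample A, sample B, sample D, sample E, sample L, sample P, sample Q]

15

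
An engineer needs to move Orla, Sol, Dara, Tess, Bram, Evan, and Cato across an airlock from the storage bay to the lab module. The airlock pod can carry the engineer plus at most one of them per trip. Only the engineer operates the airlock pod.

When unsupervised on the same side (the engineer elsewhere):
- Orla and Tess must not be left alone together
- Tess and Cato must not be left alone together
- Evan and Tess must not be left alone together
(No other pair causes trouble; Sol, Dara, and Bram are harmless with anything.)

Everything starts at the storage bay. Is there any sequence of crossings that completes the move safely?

Following every safe sequence of crossings from the start, the most of the 7 that can be at the lab module as the airlock pod arrives there on crossings 1, 3, 5, 7, 9 is 1, 2, 3, 4, 5 respectively; the best ever achieved is 5 of 7.
From crossing 11 on, no configuration arises that was not already reachable earlier: only 72 distinct safe configurations (who is on which side, and where the airlock pod is) can ever be reached, none of them has everyone across, and every continuation just revisits them. So no valid plan exists.

No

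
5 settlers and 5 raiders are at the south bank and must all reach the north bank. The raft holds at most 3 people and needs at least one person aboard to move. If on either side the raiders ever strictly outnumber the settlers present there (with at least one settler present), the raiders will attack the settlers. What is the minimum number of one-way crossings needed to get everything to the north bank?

Counting alone: each trip to the north bank takes at most 3 across and each return brings at least 1 back, so after t trips out (and t−1 returns) at most 3t − (t−1) of the 10 are across; that first reaches 10 at t = 5, so at least 9 crossings are needed.
The safety rule pushes this higher. Following every safe sequence of crossings, the most of the 10 that can be at the north bank as the raft arrives there on crossing 9 is 9 — never all 10.
So no plan with fewer than 11 crossings exists, and this one achieves 11:
1. 2 raiders → the north bank.  (the south bank: 5S 3R; the north bank: 0S 2R)
2. 1 raider ← the south bank.  (the south bank: 5S 4R; the north bank: 0S 1R)
3. 3 raiders → the north bank.  (the south bank: 5S 1R; the north bank: 0S 4R)
4. 1 raider ← the south bank.  (the south bank: 5S 2R; the north bank: 0S 3R)
5. 3 settlers → the north bank.  (the south bank: 2S 2R; the north bank: 3S 3R)
6. 1 settler and 1 raider ← the south bank.  (the south bank: 3S 3R; the north bank: 2S 2R)
7. 3 settlers → the north bank.  (the south bank: 0S 3R; the north bank: 5S 2R)
8. 1 raider ← the south bank.  (the south bank: 0S 4R; the north bank: 5S 1R)
9. 2 raiders → the north bank.  (the south bank: 0S 2R; the north bank: 5S 3R)
10. 1 raider ← the south bank.  (the south bank: 0S 3R; the north bank: 5S 2R)
11. 3 raiders → the north bank.  (the south bank: 0S 0R; the north bank: 5S 5R)

11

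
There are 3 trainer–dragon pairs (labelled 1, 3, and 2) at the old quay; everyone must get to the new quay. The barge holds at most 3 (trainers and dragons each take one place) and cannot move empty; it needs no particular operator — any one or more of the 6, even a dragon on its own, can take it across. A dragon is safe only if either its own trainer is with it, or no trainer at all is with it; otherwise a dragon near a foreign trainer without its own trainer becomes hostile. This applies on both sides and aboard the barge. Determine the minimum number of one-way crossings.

5

Counting alone: each trip to the new quay takes at most 3 across and each return brings at least 1 back, so after t trips out (and t−1 returns) at most 3t − (t−1) of the 6 are across; that first reaches 6 at t = 3, so at least 5 crossings are needed.
The plan below uses exactly 5 crossings, so it is optimal:
1. dragon 1 and trainer 1 cross → the new quay.
2. trainer 1 crosses ← the old quay.
3. trainer 1, trainer 2, and trainer 3 cross → the new quay.
4. dragon 1 crosses ← the old quay.
5. dragon 1, dragon 2, and dragon 3 cross → the new quay.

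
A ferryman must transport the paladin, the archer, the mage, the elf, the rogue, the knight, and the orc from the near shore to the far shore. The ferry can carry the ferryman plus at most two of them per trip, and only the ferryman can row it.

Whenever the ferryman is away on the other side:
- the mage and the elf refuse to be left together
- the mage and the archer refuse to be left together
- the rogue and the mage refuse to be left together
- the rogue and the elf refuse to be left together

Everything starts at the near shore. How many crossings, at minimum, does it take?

Counting alone: the ferryman can take at most 2 across per trip to the far shore, so moving all 7 needs at least 4 loaded trips out, with a return between consecutive ones — at least 7 crossings.
The safety rule pushes this higher. Following every safe sequence of crossings, the most of the 7 that can be at the far shore as the ferry arrives there on crossings 7, 9 is 5, 6 respectively — never all 7.
So no plan with fewer than 11 crossings exists, and this one achieves 11:
1. Ferryman goes to the far shore with the elf and the mage.  [the near shore: the archer, the knight, the orc, the paladin, the rogue | the far shore: the elf, the mage]
2. Ferryman goes back to the near shore with the mage.  [the near shore: the archer, the knight, the mage, the orc, the paladin, the rogue | the far shore: the elf]
3. Ferryman goes to the far shore with the mage and the paladin.  [the near shore: the archer, the knight, the orc, the rogue | the far shore: the elf, the mage, the paladin]
4. Ferryman goes back to the near shore with the mage.  [the near shore: the archer, the knight, the mage, the orc, the rogue | the far shore: the elf, the paladin]
5. Ferryman goes to the far shore with the archer and the mage.  [the near shore: the knight, the orc, the rogue | the far shore: the archer, the elf, the mage, the paladin]
6. Ferryman goes back to the near shore with the mage.  [the near shore: the knight, the mage, the orc, the rogue | the far shore: the archer, the elf, the paladin]
7. Ferryman goes to the far shore with the knight and the mage.  [the near shore: the orc, the rogue | the far shore: the archer, the elf, the knight, the mage, the paladin]
8. Ferryman goes back to the near shore with the mage.  [the near shore: the mage, the orc, the rogue | the far shore: the archer, the elf, the knight, the paladin]
9. Ferryman goes to the far shore with the mage and the orc.  [the near shore: the rogue | the far shore: the archer, the elf, the knight, the mage, the orc, the paladin]
10. Ferryman goes back to the near shore with the mage.  [the near shore: the mage, the rogue | the far shore: the archer, the elf, the knight, the orc, the paladin]
11. Ferryman goes to the far shore with the mage and the rogue.  [the near shore: — | the far shore: the archer, the elf, the knight, the mage, the orc, the paladin, the rogue]

11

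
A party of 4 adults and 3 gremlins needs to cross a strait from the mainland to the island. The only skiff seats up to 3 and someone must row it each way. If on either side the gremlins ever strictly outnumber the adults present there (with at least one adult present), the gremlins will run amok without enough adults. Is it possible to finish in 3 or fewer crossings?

Counting alone: each trip to the island takes at most 3 across and each return brings at least 1 back, so after t trips out (and t−1 returns) at most 3t − (t−1) of the 7 are across; that first reaches 7 at t = 3, so at least 5 crossings are needed.
Since 3 < 5, 3 crossings cannot be enough. (The shortest complete plan in fact takes 5:)
1. 3 gremlins → the island.  (the mainland: 4A 0G; the island: 0A 3G)
2. 1 gremlin ← the mainland.  (the mainland: 4A 1G; the island: 0A 2G)
3. 3 adults → the island.  (the mainland: 1A 1G; the island: 3A 2G)
4. 1 adult ← the mainland.  (the mainland: 2A 1G; the island: 2A 2G)
5. 2 adults and 1 gremlin → the island.  (the mainland: 0A 0G; the island: 4A 3G)

No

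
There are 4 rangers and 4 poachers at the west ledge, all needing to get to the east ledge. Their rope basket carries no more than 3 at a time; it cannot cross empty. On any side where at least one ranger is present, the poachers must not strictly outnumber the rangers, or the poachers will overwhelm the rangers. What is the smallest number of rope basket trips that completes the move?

9

Counting alone: each trip to the east ledge takes at most 3 across and each return brings at least 1 back, so after t trips out (and t−1 returns) at most 3t − (t−1) of the 8 are across; that first reaches 8 at t = 4, so at least 7 crossings are needed.
The safety rule pushes this higher. Following every safe sequence of crossings, the most of the 8 that can be at the east ledge as the rope basket arrives there on crossing 7 is 7 — never all 8.
So no plan with fewer than 9 crossings exists, and this one achieves 9:
1. 2 poachers → the east ledge.  (the west ledge: 4R 2P; the east ledge: 0R 2P)
2. 1 poacher ← the west ledge.  (the west ledge: 4R 3P; the east ledge: 0R 1P)
3. 3 poachers → the east ledge.  (the west ledge: 4R 0P; the east ledge: 0R 4P)
4. 1 poacher ← the west ledge.  (the west ledge: 4R 1P; the east ledge: 0R 3P)
5. 3 rangers → the east ledge.  (the west ledge: 1R 1P; the east ledge: 3R 3P)
6. 1 ranger and 1 poacher ← the west ledge.  (the west ledge: 2R 2P; the east ledge: 2R 2P)
7. 2 rangers → the east ledge.  (the west ledge: 0R 2P; the east ledge: 4R 2P)
8. 1 poacher ← the west ledge.  (the west ledge: 0R 3P; the east ledge: 4R 1P)
9. 3 poachers → the east ledge.  (the west ledge: 0R 0P; the east ledge: 4R 4P)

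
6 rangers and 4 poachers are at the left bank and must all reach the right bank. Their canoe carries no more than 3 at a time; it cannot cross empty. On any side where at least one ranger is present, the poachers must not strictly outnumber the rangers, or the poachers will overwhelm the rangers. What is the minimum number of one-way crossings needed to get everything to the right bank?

Counting alone: each trip to the right bank takes at most 3 across and each return brings at least 1 back, so after t trips out (and t−1 returns) at most 3t − (t−1) of the 10 are across; that first reaches 10 at t = 5, so at least 9 crossings are needed.
The plan below uses exactly 9 crossings, so it is optimal:
1. 2 poachers → the right bank.  (the left bank: 6R 2P; the right bank: 0R 2P)
2. 1 poacher ← the left bank.  (the left bank: 6R 3P; the right bank: 0R 1P)
3. 3 poachers → the right bank.  (the left bank: 6R 0P; the right bank: 0R 4P)
4. 1 poacher ← the left bank.  (the left bank: 6R 1P; the right bank: 0R 3P)
5. 3 rangers → the right bank.  (the left bank: 3R 1P; the right bank: 3R 3P)
6. 1 poacher ← the left bank.  (the left bank: 3R 2P; the right bank: 3R 2P)
7. 1 ranger and 2 poachers → the right bank.  (the left bank: 2R 0P; the right bank: 4R 4P)
8. 1 poacher ← the left bank.  (the left bank: 2R 1P; the right bank: 4R 3P)
9. 2 rangers and 1 poacher → the right bank.  (the left bank: 0R 0P; the right bank: 6R 4P)

9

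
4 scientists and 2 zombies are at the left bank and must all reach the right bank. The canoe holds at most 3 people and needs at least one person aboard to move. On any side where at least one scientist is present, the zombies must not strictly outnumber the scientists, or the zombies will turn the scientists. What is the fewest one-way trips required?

Counting alone: each trip to the right bank takes at most 3 across and each return brings at least 1 back, so after t trips out (and t−1 returns) at most 3t − (t−1) of the 6 are across; that first reaches 6 at t = 3, so at least 5 crossings are needed.
The plan below uses exactly 5 crossings, so it is optimal:
1. 2 zombies → the right bank.  (the left bank: 4S 0Z; the right bank: 0S 2Z)
2. 1 zombie ← the left bank.  (the left bank: 4S 1Z; the right bank: 0S 1Z)
3. 2 scientists and 1 zombie → the right bank.  (the left bank: 2S 0Z; the right bank: 2S 2Z)
4. 1 zombie ← the left bank.  (the left bank: 2S 1Z; the right bank: 2S 1Z)
5. 2 scientists and 1 zombie → the right bank.  (the left bank: 0S 0Z; the right bank: 4S 2Z)

5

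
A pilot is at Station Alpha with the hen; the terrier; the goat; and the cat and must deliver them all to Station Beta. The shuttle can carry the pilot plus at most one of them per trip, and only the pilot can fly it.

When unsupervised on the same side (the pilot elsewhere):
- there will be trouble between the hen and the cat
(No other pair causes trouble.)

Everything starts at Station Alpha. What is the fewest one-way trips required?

7

Counting alone: the pilot can take at most 1 across per trip to Station Beta, so moving all 4 needs at least 4 loaded trips out, with a return between consecutive ones — at least 7 crossings.
The plan below uses exactly 7 crossings, so it is optimal:
1. Pilot goes to Station Beta with the hen.  [Station Alpha: the cat, the goat, the terrier | Station Beta: the hen]
2. Pilot goes back to Station Alpha alone.  [Station Alpha: the cat, the goat, the terrier | Station Beta: the hen]
3. Pilot goes to Station Beta with the terrier.  [Station Alpha: the cat, the goat | Station Beta: the hen, the terrier]
4. Pilot goes back to Station Alpha alone.  [Station Alpha: the cat, the goat | Station Beta: the hen, the terrier]
5. Pilot goes to Station Beta with the goat.  [Station Alpha: the cat | Station Beta: the goat, the hen, the terrier]
6. Pilot goes back to Station Alpha alone.  [Station Alpha: the cat | Station Beta: the goat, the hen, the terrier]
7. Pilot goes to Station Beta with the cat.  [Station Alpha: — | Station Beta: the cat, the goat, the hen, the terrier]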